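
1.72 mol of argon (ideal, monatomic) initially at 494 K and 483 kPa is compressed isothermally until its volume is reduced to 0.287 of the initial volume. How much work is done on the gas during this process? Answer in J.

V₁ = nRT₁/P₁ = 1.72×8.314×494/483 = 14.6 L.
Isothermal: T stays 494 K; PV = const ⇒ V₂ = 4.20 L, P₂ = 1680 kPa.
W = nRT ln(V₂/V₁) = 1.72×8.314×494×ln(0.287) = -8820 J.
Work done on the gas = −W_by = 8820 J.

8820 J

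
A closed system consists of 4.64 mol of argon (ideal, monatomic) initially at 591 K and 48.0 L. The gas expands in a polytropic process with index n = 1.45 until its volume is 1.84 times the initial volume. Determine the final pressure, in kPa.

196 kPa

P₁ = nRT₁/V₁ = 4.64×8.314×591/48.0 = 475 kPa.
Polytropic n=1.45: T₂ = T₁(V₁/V₂)^(n−1) = 591×(0.543)^0.45 = 449 K; P₂ = P₁(V₁/V₂)^n = 196 kPa.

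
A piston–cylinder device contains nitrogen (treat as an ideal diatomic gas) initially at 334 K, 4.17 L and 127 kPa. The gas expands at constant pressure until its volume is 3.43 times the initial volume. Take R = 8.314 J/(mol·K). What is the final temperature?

1150 K

Isobaric: P stays 127 kPa; V/T = const ⇒ T₂ = 1150 K, V₂ = 14.3 L.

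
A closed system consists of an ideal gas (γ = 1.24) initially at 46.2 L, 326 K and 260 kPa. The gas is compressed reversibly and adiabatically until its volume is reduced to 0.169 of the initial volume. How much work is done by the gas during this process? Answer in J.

-26600 J

n = P₁V₁/(RT₁) = 260×46.2/(8.314×326) = 4.43 mol.
Adiabatic: TV^(γ−1) = const ⇒ T₂ = 326×(5.92)^0.240 = 499 K; PV^γ = const ⇒ P₂ = 2360 kPa.
ΔU = nCvΔT = 4.43×34.6×(499−326) = 26600 J.
Q = 0 for an adiabatic process, so W = −ΔU = -26600 J.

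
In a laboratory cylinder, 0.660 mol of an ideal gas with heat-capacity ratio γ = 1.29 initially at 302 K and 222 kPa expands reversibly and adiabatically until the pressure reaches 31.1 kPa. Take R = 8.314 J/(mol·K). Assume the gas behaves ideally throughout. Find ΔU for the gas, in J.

V₁ = nRT₁/P₁ = 0.660×8.314×302/222 = 7.46 L.
Adiabatic: T₂/T₁ = (P₂/P₁)^((γ−1)/γ) ⇒ T₂ = 302×(0.140)^0.225 = 194 K; V₂ = 34.3 L.
For an ideal gas ΔU = nCvΔT with Cv = R/(γ−1) = 28.7 J/(mol·K).
ΔU = 0.660×28.7×(194−302) = -2040 J.

-2040 J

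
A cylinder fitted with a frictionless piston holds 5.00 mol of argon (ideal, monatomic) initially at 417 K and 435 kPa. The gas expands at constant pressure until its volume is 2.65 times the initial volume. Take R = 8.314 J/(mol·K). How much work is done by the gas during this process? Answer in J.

V₁ = nRT₁/P₁ = 5.00×8.314×417/435 = 39.8 L.
Isobaric: P stays 435 kPa; V/T = const ⇒ T₂ = 1110 K, V₂ = 106 L.
W = PΔV = 435×(106−39.8) kPa·L = 28600 J.

28600 J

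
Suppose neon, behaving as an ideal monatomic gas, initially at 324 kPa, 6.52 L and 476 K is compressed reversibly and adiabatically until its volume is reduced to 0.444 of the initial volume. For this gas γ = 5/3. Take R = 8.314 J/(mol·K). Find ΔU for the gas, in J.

n = P₁V₁/(RT₁) = 324×6.52/(8.314×476) = 0.534 mol.
Adiabatic: TV^(γ−1) = const ⇒ T₂ = 476×(2.25)^0.667 = 818 K; PV^γ = const ⇒ P₂ = 1250 kPa.
For an ideal gas ΔU = nCvΔT with Cv = (3/2)R = 12.5 J/(mol·K).
ΔU = 0.534×12.5×(818−476) = 2280 J.

2280 J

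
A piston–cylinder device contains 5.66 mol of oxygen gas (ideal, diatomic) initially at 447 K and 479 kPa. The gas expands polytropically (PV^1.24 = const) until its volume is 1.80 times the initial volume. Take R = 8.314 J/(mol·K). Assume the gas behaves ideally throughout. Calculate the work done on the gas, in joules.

-11500 J

V₁ = nRT₁/P₁ = 5.66×8.314×447/479 = 43.9 L.
Polytropic n=1.24: T₂ = T₁(V₁/V₂)^(n−1) = 447×(0.556)^0.24 = 388 K; P₂ = P₁(V₁/V₂)^n = 231 kPa.
W = (P₁V₁−P₂V₂)/(n−1) = (479×43.9−231×79.0)/0.24 = 11500 J.
Work done on the gas = −W_by = -11500 J.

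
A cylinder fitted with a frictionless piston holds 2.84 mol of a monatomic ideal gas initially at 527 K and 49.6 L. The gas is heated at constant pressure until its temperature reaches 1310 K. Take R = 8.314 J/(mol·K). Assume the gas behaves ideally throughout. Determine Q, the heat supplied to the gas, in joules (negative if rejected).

46200 J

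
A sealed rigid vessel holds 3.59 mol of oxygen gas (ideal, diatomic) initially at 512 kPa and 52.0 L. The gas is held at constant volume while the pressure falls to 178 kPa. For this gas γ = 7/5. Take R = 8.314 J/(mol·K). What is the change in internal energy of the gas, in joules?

T₁ = P₁V₁/(nR) = 512×52.0/(3.59×8.314) = 892 K.
Isochoric: V stays 52.0 L; P/T = const ⇒ T₂ = 310 K, P₂ = 178 kPa.
For an ideal gas ΔU = nCvΔT with Cv = (5/2)R = 20.8 J/(mol·K).
ΔU = 3.59×20.8×(310−892) = -43400 J.

-43400 J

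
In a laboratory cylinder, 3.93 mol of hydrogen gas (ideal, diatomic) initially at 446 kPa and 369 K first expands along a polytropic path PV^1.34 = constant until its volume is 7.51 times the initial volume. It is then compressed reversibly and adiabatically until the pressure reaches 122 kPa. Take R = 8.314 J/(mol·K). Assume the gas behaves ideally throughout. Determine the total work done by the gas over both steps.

10100 J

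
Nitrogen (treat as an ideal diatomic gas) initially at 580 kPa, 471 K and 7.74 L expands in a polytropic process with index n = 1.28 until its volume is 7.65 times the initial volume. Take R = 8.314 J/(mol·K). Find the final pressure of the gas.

42.9 kPa

Polytropic n=1.28: T₂ = T₁(V₁/V₂)^(n−1) = 471×(0.131)^0.28 = 266 K; P₂ = P₁(V₁/V₂)^n = 42.9 kPa.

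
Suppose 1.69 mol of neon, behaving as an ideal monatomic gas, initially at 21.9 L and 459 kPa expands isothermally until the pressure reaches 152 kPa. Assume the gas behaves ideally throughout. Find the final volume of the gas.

66.1 L

T₁ = P₁V₁/(nR) = 459×21.9/(1.69×8.314) = 715 K.
Isothermal: T stays 715 K; PV = const ⇒ V₂ = 66.1 L, P₂ = 152 kPa.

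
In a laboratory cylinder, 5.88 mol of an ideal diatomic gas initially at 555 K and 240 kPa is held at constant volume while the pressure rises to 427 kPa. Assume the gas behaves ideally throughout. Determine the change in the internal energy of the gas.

52900 J

V₁ = nRT₁/P₁ = 5.88×8.314×555/240 = 113 L.
Isochoric: V stays 113 L; P/T = const ⇒ T₂ = 987 K, P₂ = 427 kPa.
For an ideal gas ΔU = nCvΔT with Cv = (5/2)R = 20.8 J/(mol·K).
ΔU = 5.88×20.8×(987−555) = 52900 J.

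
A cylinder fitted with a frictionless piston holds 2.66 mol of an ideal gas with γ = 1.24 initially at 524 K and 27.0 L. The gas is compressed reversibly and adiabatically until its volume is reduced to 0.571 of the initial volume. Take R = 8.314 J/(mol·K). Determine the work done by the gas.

-6950 J

P₁ = nRT₁/V₁ = 2.66×8.314×524/27.0 = 429 kPa.
Adiabatic: TV^(γ−1) = const ⇒ T₂ = 524×(1.75)^0.240 = 599 K; PV^γ = const ⇒ P₂ = 860 kPa.
ΔU = nCvΔT = 2.66×34.6×(599−524) = 6950 J.
Q = 0 for an adiabatic process, so W = −ΔU = -6950 J.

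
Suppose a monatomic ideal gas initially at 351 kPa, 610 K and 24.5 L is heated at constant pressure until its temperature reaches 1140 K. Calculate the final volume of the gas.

45.8 L

Isobaric: P stays 351 kPa; V/T = const ⇒ T₂ = 1140 K, V₂ = 45.8 L.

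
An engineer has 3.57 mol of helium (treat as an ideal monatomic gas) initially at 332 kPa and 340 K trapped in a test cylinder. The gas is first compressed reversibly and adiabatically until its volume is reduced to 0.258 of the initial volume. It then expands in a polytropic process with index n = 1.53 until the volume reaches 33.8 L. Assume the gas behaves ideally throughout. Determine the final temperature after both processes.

V₁ = nRT₁/P₁ = 3.57×8.314×340/332 = 30.4 L.
Step 1 — Adiabatic: TV^(γ−1) = const ⇒ T₂ = 340×(3.88)^0.667 = 839 K; PV^γ = const ⇒ P₂ = 3180 kPa.
ΔU = nCvΔT = 3.57×12.5×(839−340) = 22200 J.
Q = 0 for an adiabatic process, so W = −ΔU = -22200 J.
State after step 1: P = 3180 kPa, V = 7.84 L, T = 839 K.
Step 2 — Polytropic n=1.53: T₂ = T₁(V₁/V₂)^(n−1) = 839×(0.232)^0.53 = 387 K; P₂ = P₁(V₁/V₂)^n = 340 kPa.
W = (P₁V₁−P₂V₂)/(n−1) = (3180×7.84−340×33.8)/0.53 = 25300 J.
ΔU = nCvΔT = 3.57×12.5×(387−839) = -20100 J.
Q = ΔU + W = 5190 J.
Net over both steps: W = 3110 J, Q = 5190 J, ΔU = 2080 J.

387 K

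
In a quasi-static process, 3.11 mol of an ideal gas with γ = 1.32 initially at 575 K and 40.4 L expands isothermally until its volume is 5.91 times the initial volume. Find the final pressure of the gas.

62.3 kPa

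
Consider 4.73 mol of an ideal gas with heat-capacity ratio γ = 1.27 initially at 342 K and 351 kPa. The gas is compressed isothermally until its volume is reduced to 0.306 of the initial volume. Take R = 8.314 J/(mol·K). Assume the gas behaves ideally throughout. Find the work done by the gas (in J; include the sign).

V₁ = nRT₁/P₁ = 4.73×8.314×342/351 = 38.3 L.
Isothermal: T stays 342 K; PV = const ⇒ V₂ = 11.7 L, P₂ = 1150 kPa.
W = nRT ln(V₂/V₁) = 4.73×8.314×342×ln(0.306) = -15900 J.

-15900 J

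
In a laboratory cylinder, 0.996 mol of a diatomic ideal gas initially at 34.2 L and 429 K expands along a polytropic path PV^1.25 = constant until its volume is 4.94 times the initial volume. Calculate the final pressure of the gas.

14.1 kPa

P₁ = nRT₁/V₁ = 0.996×8.314×429/34.2 = 104 kPa.
Polytropic n=1.25: T₂ = T₁(V₁/V₂)^(n−1) = 429×(0.202)^0.25 = 288 K; P₂ = P₁(V₁/V₂)^n = 14.1 kPa.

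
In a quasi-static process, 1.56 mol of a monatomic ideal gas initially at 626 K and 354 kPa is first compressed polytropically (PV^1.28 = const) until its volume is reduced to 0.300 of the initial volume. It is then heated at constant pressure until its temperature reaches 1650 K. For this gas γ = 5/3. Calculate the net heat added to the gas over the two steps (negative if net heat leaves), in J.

V₁ = nRT₁/P₁ = 1.56×8.314×626/354 = 22.9 L.
Step 1 — Polytropic n=1.28: T₂ = T₁(V₁/V₂)^(n−1) = 626×(3.33)^0.28 = 877 K; P₂ = P₁(V₁/V₂)^n = 1650 kPa.
W = (P₁V₁−P₂V₂)/(n−1) = (354×22.9−1650×6.88)/0.28 = -11600 J.
ΔU = nCvΔT = 1.56×12.5×(877−626) = 4880 J.
Q = ΔU + W = -6740 J.
State after step 1: P = 1650 kPa, V = 6.88 L, T = 877 K.
Step 2 — Isobaric: P stays 1650 kPa; V/T = const ⇒ T₂ = 1650 K, V₂ = 12.9 L.
W = PΔV = 1650×(12.9−6.88) kPa·L = 10000 J.
ΔU = nCvΔT = 1.56×12.5×(1650−877) = 15000 J.
Q = ΔU + W = nCpΔT = 25100 J.
Net over both steps: W = -1600 J, Q = 18300 J, ΔU = 19900 J.

18300 J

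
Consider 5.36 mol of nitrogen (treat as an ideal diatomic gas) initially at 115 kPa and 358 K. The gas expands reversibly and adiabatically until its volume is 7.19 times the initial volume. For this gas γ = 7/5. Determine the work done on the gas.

V₁ = nRT₁/P₁ = 5.36×8.314×358/115 = 139 L.
Adiabatic: TV^(γ−1) = const ⇒ T₂ = 358×(0.139)^0.400 = 163 K; PV^γ = const ⇒ P₂ = 7.27 kPa.
ΔU = nCvΔT = 5.36×20.8×(163−358) = -21800 J.
Q = 0 for an adiabatic process, so W = −ΔU = 21800 J.
Work done on the gas = −W_by = -21800 J.

-21800 J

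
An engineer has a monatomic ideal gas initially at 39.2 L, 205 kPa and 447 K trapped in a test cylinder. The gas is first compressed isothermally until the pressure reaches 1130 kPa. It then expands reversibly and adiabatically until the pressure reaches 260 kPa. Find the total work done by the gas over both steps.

-8360 J

n = P₁V₁/(RT₁) = 205×39.2/(8.314×447) = 2.16 mol.
Step 1 — Isothermal: T stays 447 K; PV = const ⇒ V₂ = 7.11 L, P₂ = 1130 kPa.
ΔU = 0 (ideal gas, T constant).
W = nRT ln(V₂/V₁) = 2.16×8.314×447×ln(0.181) = -13700 J.
Q = ΔU + W = -13700 J.
State after step 1: P = 1130 kPa, V = 7.11 L, T = 447 K.
Step 2 — Adiabatic: T₂/T₁ = (P₂/P₁)^((γ−1)/γ) ⇒ T₂ = 447×(0.230)^0.400 = 248 K; V₂ = 17.2 L.
ΔU = nCvΔT = 2.16×12.5×(248−447) = -5360 J.
Q = 0 for an adiabatic process, so W = −ΔU = 5360 J.
Net over both steps: W = -8360 J, Q = -13700 J, ΔU = -5360 J.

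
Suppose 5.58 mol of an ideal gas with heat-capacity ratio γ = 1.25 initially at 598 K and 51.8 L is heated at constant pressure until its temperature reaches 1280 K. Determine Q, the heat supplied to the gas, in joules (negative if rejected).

158000 J

P₁ = nRT₁/V₁ = 5.58×8.314×598/51.8 = 536 kPa.
Isobaric: P stays 536 kPa; V/T = const ⇒ T₂ = 1280 K, V₂ = 111 L.
W = PΔV = 536×(111−51.8) kPa·L = 31600 J.
ΔU = nCvΔT = 5.58×33.3×(1280−598) = 127000 J.
Q = ΔU + W = nCpΔT = 158000 J.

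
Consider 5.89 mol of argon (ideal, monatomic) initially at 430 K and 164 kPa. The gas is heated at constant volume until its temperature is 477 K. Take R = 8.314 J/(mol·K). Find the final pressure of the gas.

182 kPa

V₁ = nRT₁/P₁ = 5.89×8.314×430/164 = 128 L.
Isochoric: V stays 128 L; P/T = const ⇒ T₂ = 477 K, P₂ = 182 kPa.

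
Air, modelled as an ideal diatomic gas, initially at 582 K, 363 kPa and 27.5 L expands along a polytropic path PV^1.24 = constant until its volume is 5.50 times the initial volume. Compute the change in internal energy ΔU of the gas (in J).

-8380 J

n = P₁V₁/(RT₁) = 363×27.5/(8.314×582) = 2.06 mol.
Polytropic n=1.24: T₂ = T₁(V₁/V₂)^(n−1) = 582×(0.182)^0.24 = 387 K; P₂ = P₁(V₁/V₂)^n = 43.8 kPa.
For an ideal gas ΔU = nCvΔT with Cv = (5/2)R = 20.8 J/(mol·K).
ΔU = 2.06×20.8×(387−582) = -8380 J.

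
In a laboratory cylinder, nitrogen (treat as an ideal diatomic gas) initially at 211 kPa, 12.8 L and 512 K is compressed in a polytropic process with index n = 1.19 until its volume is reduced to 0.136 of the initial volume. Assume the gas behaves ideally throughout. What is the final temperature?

748 K

Polytropic n=1.19: T₂ = T₁(V₁/V₂)^(n−1) = 512×(7.35)^0.19 = 748 K; P₂ = P₁(V₁/V₂)^n = 2270 kPa.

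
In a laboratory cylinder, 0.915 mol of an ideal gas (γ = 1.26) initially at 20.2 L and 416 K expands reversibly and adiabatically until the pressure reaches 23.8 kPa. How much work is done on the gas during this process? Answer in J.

P₁ = nRT₁/V₁ = 0.915×8.314×416/20.2 = 157 kPa.
Adiabatic: T₂/T₁ = (P₂/P₁)^((γ−1)/γ) ⇒ T₂ = 416×(0.152)^0.206 = 282 K; V₂ = 90.1 L.
ΔU = nCvΔT = 0.915×32.0×(282−416) = -3920 J.
Q = 0 for an adiabatic process, so W = −ΔU = 3920 J.
Work done on the gas = −W_by = -3920 J.

-3920 J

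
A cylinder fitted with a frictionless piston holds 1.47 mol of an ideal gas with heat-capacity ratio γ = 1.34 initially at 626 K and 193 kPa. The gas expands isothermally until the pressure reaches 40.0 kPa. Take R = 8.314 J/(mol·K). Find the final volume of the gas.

191 L

V₁ = nRT₁/P₁ = 1.47×8.314×626/193 = 39.6 L.
Isothermal: T stays 626 K; PV = const ⇒ V₂ = 191 L, P₂ = 40.0 kPa.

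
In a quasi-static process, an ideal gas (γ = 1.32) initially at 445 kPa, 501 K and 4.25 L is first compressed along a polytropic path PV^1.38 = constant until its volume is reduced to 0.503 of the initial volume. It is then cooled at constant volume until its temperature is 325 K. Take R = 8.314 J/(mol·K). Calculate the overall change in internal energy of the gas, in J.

-2080 J

n = P₁V₁/(RT₁) = 445×4.25/(8.314×501) = 0.454 mol.
Step 1 — Polytropic n=1.38: T₂ = T₁(V₁/V₂)^(n−1) = 501×(1.99)^0.38 = 650 K; P₂ = P₁(V₁/V₂)^n = 1150 kPa.
W = (P₁V₁−P₂V₂)/(n−1) = (445×4.25−1150×2.14)/0.38 = -1490 J.
ΔU = nCvΔT = 0.454×26.0×(650−501) = 1760 J.
Q = ΔU + W = 278 J.
State after step 1: P = 1150 kPa, V = 2.14 L, T = 650 K.
Step 2 — Isochoric: V stays 2.14 L; P/T = const ⇒ T₂ = 325 K, P₂ = 574 kPa.
W = 0 (no volume change).
ΔU = nCvΔT = 0.454×26.0×(325−650) = -3840 J.
Q = ΔU = -3840 J.
Net over both steps: W = -1490 J, Q = -3560 J, ΔU = -2080 J.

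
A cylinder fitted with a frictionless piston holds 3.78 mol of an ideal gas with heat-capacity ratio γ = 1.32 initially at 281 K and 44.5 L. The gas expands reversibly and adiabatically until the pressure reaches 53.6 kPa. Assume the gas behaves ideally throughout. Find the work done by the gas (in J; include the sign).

7500 J

P₁ = nRT₁/V₁ = 3.78×8.314×281/44.5 = 198 kPa.
Adiabatic: T₂/T₁ = (P₂/P₁)^((γ−1)/γ) ⇒ T₂ = 281×(0.270)^0.242 = 205 K; V₂ = 120 L.
ΔU = nCvΔT = 3.78×26.0×(205−281) = -7500 J.
Q = 0 for an adiabatic process, so W = −ΔU = 7500 J.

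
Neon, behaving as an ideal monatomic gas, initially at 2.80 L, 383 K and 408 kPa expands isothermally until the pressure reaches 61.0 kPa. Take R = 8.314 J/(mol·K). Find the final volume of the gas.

18.7 L

Isothermal: T stays 383 K; PV = const ⇒ V₂ = 18.7 L, P₂ = 61.0 kPa.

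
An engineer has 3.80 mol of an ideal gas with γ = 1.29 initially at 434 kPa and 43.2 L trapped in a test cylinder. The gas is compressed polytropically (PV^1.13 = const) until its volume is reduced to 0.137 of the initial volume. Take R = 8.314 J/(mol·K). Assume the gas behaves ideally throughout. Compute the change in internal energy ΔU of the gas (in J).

T₁ = P₁V₁/(nR) = 434×43.2/(3.80×8.314) = 593 K.
Polytropic n=1.13: T₂ = T₁(V₁/V₂)^(n−1) = 593×(7.30)^0.13 = 768 K; P₂ = P₁(V₁/V₂)^n = 4100 kPa.
For an ideal gas ΔU = nCvΔT with Cv = R/(γ−1) = 28.7 J/(mol·K).
ΔU = 3.80×28.7×(768−593) = 19100 J.

19100 J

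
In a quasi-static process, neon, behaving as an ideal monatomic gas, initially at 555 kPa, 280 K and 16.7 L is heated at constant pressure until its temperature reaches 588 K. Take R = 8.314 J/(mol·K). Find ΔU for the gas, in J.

15300 J

n = P₁V₁/(RT₁) = 555×16.7/(8.314×280) = 3.98 mol.
Isobaric: P stays 555 kPa; V/T = const ⇒ T₂ = 588 K, V₂ = 35.1 L.
For an ideal gas ΔU = nCvΔT with Cv = (3/2)R = 12.5 J/(mol·K).
ΔU = 3.98×12.5×(588−280) = 15300 J.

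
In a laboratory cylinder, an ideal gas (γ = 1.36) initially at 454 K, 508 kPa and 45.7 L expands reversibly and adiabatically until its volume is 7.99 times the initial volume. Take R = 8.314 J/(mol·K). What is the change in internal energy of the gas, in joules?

n = P₁V₁/(RT₁) = 508×45.7/(8.314×454) = 6.15 mol.
Adiabatic: TV^(γ−1) = const ⇒ T₂ = 454×(0.125)^0.360 = 215 K; PV^γ = const ⇒ P₂ = 30.1 kPa.
For an ideal gas ΔU = nCvΔT with Cv = R/(γ−1) = 23.1 J/(mol·K).
ΔU = 6.15×23.1×(215−454) = -34000 J.

-34000 J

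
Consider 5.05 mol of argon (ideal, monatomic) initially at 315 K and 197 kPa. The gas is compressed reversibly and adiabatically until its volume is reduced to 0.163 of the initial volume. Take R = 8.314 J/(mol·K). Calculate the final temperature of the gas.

1060 K

V₁ = nRT₁/P₁ = 5.05×8.314×315/197 = 67.1 L.
Adiabatic: TV^(γ−1) = const ⇒ T₂ = 315×(6.13)^0.667 = 1060 K; PV^γ = const ⇒ P₂ = 4050 kPa.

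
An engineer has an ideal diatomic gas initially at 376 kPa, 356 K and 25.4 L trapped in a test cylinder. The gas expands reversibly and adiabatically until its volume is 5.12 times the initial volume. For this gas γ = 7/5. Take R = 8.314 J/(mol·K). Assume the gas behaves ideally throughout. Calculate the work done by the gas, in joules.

11500 J

n = P₁V₁/(RT₁) = 376×25.4/(8.314×356) = 3.23 mol.
Adiabatic: TV^(γ−1) = const ⇒ T₂ = 356×(0.195)^0.400 = 185 K; PV^γ = const ⇒ P₂ = 38.2 kPa.
ΔU = nCvΔT = 3.23×20.8×(185−356) = -11500 J.
Q = 0 for an adiabatic process, so W = −ΔU = 11500 J.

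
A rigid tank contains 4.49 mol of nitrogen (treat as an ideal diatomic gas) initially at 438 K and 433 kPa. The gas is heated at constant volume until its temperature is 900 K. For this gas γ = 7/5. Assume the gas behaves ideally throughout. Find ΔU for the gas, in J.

V₁ = nRT₁/P₁ = 4.49×8.314×438/433 = 37.8 L.
Isochoric: V stays 37.8 L; P/T = const ⇒ T₂ = 900 K, P₂ = 890 kPa.
For an ideal gas ΔU = nCvΔT with Cv = (5/2)R = 20.8 J/(mol·K).
ΔU = 4.49×20.8×(900−438) = 43100 J.

43100 J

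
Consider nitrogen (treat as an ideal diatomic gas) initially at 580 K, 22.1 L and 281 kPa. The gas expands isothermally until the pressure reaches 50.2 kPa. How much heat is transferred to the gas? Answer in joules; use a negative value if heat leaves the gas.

n = P₁V₁/(RT₁) = 281×22.1/(8.314×580) = 1.29 mol.
Isothermal: T stays 580 K; PV = const ⇒ V₂ = 124 L, P₂ = 50.2 kPa.
ΔU = 0 (ideal gas, T constant).
W = nRT ln(V₂/V₁) = 1.29×8.314×580×ln(5.60) = 10700 J.
Q = ΔU + W = 10700 J.

10700 J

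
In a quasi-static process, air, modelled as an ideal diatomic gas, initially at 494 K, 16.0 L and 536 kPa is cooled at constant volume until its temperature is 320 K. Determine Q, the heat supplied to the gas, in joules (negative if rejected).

n = P₁V₁/(RT₁) = 536×16.0/(8.314×494) = 2.09 mol.
Isochoric: V stays 16.0 L; P/T = const ⇒ T₂ = 320 K, P₂ = 347 kPa.
W = 0 (no volume change).
ΔU = nCvΔT = 2.09×20.8×(320−494) = -7550 J.
Q = ΔU = -7550 J.

-7550 J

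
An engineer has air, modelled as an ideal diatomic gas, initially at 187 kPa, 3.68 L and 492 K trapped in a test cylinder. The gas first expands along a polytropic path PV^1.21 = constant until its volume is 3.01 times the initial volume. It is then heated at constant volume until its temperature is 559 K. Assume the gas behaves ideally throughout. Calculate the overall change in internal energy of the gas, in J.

234 J

n = P₁V₁/(RT₁) = 187×3.68/(8.314×492) = 0.168 mol.
Step 1 — Polytropic n=1.21: T₂ = T₁(V₁/V₂)^(n−1) = 492×(0.332)^0.21 = 390 K; P₂ = P₁(V₁/V₂)^n = 49.3 kPa.
W = (P₁V₁−P₂V₂)/(n−1) = (187×3.68−49.3×11.1)/0.21 = 677 J.
ΔU = nCvΔT = 0.168×20.8×(390−492) = -355 J.
Q = ΔU + W = 322 J.
State after step 1: P = 49.3 kPa, V = 11.1 L, T = 390 K.
Step 2 — Isochoric: V stays 11.1 L; P/T = const ⇒ T₂ = 559 K, P₂ = 70.6 kPa.
W = 0 (no volume change).
ΔU = nCvΔT = 0.168×20.8×(559−390) = 590 J.
Q = ΔU = 590 J.
Net over both steps: W = 677 J, Q = 911 J, ΔU = 234 J.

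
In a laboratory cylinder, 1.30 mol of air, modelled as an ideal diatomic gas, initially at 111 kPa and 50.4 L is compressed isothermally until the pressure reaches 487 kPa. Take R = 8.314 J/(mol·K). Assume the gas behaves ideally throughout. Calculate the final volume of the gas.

11.5 L

T₁ = P₁V₁/(nR) = 111×50.4/(1.30×8.314) = 518 K.
Isothermal: T stays 518 K; PV = const ⇒ V₂ = 11.5 L, P₂ = 487 kPa.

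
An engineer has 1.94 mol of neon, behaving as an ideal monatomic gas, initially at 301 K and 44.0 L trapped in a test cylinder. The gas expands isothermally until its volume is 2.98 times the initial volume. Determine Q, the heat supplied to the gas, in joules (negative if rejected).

P₁ = nRT₁/V₁ = 1.94×8.314×301/44.0 = 110 kPa.
Isothermal: T stays 301 K; PV = const ⇒ V₂ = 131 L, P₂ = 37.0 kPa.
ΔU = 0 (ideal gas, T constant).
W = nRT ln(V₂/V₁) = 1.94×8.314×301×ln(2.98) = 5300 J.
Q = ΔU + W = 5300 J.

5300 J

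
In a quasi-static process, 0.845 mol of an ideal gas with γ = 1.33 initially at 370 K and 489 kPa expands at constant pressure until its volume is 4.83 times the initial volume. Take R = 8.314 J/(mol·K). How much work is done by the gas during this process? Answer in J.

9960 J

V₁ = nRT₁/P₁ = 0.845×8.314×370/489 = 5.32 L.
Isobaric: P stays 489 kPa; V/T = const ⇒ T₂ = 1790 K, V₂ = 25.7 L.
W = PΔV = 489×(25.7−5.32) kPa·L = 9960 J.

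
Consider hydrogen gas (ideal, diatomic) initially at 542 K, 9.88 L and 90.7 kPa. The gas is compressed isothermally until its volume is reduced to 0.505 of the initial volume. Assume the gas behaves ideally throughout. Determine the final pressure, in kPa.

180 kPa

Isothermal: T stays 542 K; PV = const ⇒ V₂ = 4.99 L, P₂ = 180 kPa.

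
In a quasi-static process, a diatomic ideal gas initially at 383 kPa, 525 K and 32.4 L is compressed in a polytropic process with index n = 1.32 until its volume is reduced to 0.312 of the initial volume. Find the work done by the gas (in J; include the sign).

n = P₁V₁/(RT₁) = 383×32.4/(8.314×525) = 2.84 mol.
Polytropic n=1.32: T₂ = T₁(V₁/V₂)^(n−1) = 525×(3.21)^0.32 = 762 K; P₂ = P₁(V₁/V₂)^n = 1780 kPa.
W = (P₁V₁−P₂V₂)/(n−1) = (383×32.4−1780×10.1)/0.32 = -17500 J.

-17500 J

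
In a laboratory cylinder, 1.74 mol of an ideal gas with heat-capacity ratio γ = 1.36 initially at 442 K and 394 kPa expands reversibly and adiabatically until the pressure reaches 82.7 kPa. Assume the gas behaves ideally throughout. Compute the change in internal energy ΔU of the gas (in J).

-6010 J

V₁ = nRT₁/P₁ = 1.74×8.314×442/394 = 16.2 L.
Adiabatic: T₂/T₁ = (P₂/P₁)^((γ−1)/γ) ⇒ T₂ = 442×(0.210)^0.265 = 292 K; V₂ = 51.1 L.
For an ideal gas ΔU = nCvΔT with Cv = R/(γ−1) = 23.1 J/(mol·K).
ΔU = 1.74×23.1×(292−442) = -6010 J.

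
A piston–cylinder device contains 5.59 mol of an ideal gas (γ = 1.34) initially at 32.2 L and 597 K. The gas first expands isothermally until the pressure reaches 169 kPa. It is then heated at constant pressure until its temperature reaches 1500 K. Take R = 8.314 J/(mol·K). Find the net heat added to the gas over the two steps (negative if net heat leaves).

P₁ = nRT₁/V₁ = 5.59×8.314×597/32.2 = 862 kPa.
Step 1 — Isothermal: T stays 597 K; PV = const ⇒ V₂ = 164 L, P₂ = 169 kPa.
ΔU = 0 (ideal gas, T constant).
W = nRT ln(V₂/V₁) = 5.59×8.314×597×ln(5.10) = 45200 J.
Q = ΔU + W = 45200 J.
State after step 1: P = 169 kPa, V = 164 L, T = 597 K.
Step 2 — Isobaric: P stays 169 kPa; V/T = const ⇒ T₂ = 1500 K, V₂ = 413 L.
W = PΔV = 169×(413−164) kPa·L = 42000 J.
ΔU = nCvΔT = 5.59×24.5×(1500−597) = 123000 J.
Q = ΔU + W = nCpΔT = 165000 J.
Net over both steps: W = 87200 J, Q = 211000 J, ΔU = 123000 J.

211000 J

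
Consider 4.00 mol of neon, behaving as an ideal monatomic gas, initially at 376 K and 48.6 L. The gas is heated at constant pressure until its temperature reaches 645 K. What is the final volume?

83.4 L

P₁ = nRT₁/V₁ = 4.00×8.314×376/48.6 = 257 kPa.
Isobaric: P stays 257 kPa; V/T = const ⇒ T₂ = 645 K, V₂ = 83.4 L.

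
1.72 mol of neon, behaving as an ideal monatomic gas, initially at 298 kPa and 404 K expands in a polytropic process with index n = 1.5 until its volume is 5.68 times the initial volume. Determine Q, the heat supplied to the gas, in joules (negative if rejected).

V₁ = nRT₁/P₁ = 1.72×8.314×404/298 = 19.4 L.
Polytropic n=1.5: T₂ = T₁(V₁/V₂)^(n−1) = 404×(0.176)^0.50 = 170 K; P₂ = P₁(V₁/V₂)^n = 22.0 kPa.
W = (P₁V₁−P₂V₂)/(n−1) = (298×19.4−22.0×110)/0.50 = 6710 J.
ΔU = nCvΔT = 1.72×12.5×(170−404) = -5030 J.
Q = ΔU + W = 1680 J.

1680 J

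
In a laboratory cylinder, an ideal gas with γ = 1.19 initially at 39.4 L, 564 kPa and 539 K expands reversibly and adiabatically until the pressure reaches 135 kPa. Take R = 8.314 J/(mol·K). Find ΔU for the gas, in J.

n = P₁V₁/(RT₁) = 564×39.4/(8.314×539) = 4.96 mol.
Adiabatic: T₂/T₁ = (P₂/P₁)^((γ−1)/γ) ⇒ T₂ = 539×(0.239)^0.160 = 429 K; V₂ = 131 L.
For an ideal gas ΔU = nCvΔT with Cv = R/(γ−1) = 43.8 J/(mol·K).
ΔU = 4.96×43.8×(429−539) = -23900 J.

-23900 J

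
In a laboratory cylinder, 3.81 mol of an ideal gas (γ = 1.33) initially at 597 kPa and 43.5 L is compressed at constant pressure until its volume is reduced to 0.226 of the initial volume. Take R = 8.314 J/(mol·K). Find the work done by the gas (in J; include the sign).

-20100 J

T₁ = P₁V₁/(nR) = 597×43.5/(3.81×8.314) = 820 K.
Isobaric: P stays 597 kPa; V/T = const ⇒ T₂ = 185 K, V₂ = 9.83 L.
W = PΔV = 597×(9.83−43.5) kPa·L = -20100 J.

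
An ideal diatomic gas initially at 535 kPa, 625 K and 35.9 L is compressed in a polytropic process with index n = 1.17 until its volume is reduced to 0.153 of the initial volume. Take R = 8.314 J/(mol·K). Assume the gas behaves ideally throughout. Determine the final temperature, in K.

860 K

Polytropic n=1.17: T₂ = T₁(V₁/V₂)^(n−1) = 625×(6.54)^0.17 = 860 K; P₂ = P₁(V₁/V₂)^n = 4810 kPa.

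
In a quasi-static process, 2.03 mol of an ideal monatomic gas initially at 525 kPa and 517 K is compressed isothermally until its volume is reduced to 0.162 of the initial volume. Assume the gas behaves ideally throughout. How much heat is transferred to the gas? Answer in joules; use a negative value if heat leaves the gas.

V₁ = nRT₁/P₁ = 2.03×8.314×517/525 = 16.6 L.
Isothermal: T stays 517 K; PV = const ⇒ V₂ = 2.69 L, P₂ = 3240 kPa.
ΔU = 0 (ideal gas, T constant).
W = nRT ln(V₂/V₁) = 2.03×8.314×517×ln(0.162) = -15900 J.
Q = ΔU + W = -15900 J.

-15900 J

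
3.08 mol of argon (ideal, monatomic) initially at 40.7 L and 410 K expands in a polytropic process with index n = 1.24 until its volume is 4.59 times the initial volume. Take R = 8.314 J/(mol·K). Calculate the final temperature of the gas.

284 K

P₁ = nRT₁/V₁ = 3.08×8.314×410/40.7 = 258 kPa.
Polytropic n=1.24: T₂ = T₁(V₁/V₂)^(n−1) = 410×(0.218)^0.24 = 284 K; P₂ = P₁(V₁/V₂)^n = 39.0 kPa.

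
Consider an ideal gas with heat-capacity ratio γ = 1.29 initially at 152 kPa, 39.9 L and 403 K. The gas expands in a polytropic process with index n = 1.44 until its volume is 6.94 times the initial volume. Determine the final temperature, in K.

172 K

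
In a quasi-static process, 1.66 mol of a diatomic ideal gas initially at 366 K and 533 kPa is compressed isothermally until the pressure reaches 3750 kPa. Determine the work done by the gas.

V₁ = nRT₁/P₁ = 1.66×8.314×366/533 = 9.48 L.
Isothermal: T stays 366 K; PV = const ⇒ V₂ = 1.35 L, P₂ = 3750 kPa.
W = nRT ln(V₂/V₁) = 1.66×8.314×366×ln(0.142) = -9850 J.

-9850 J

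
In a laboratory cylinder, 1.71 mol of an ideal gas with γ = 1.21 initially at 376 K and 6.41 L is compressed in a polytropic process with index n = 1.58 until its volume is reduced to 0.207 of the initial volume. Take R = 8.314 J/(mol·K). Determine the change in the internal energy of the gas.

38000 J

P₁ = nRT₁/V₁ = 1.71×8.314×376/6.41 = 834 kPa.
Polytropic n=1.58: T₂ = T₁(V₁/V₂)^(n−1) = 376×(4.83)^0.58 = 937 K; P₂ = P₁(V₁/V₂)^n = 10000 kPa.
For an ideal gas ΔU = nCvΔT with Cv = R/(γ−1) = 39.6 J/(mol·K).
ΔU = 1.71×39.6×(937−376) = 38000 J.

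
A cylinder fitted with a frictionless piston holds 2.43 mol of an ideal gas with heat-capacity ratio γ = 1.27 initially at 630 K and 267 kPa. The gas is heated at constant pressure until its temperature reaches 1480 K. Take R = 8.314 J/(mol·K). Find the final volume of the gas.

112 L

V₁ = nRT₁/P₁ = 2.43×8.314×630/267 = 47.7 L.
Isobaric: P stays 267 kPa; V/T = const ⇒ T₂ = 1480 K, V₂ = 112 L.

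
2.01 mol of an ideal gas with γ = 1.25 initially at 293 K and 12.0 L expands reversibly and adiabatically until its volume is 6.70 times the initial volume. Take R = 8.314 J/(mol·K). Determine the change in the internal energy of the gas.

-7410 J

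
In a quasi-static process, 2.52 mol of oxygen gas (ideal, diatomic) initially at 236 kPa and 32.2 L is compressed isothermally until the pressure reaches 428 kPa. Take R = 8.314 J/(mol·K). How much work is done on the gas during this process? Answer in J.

4520 J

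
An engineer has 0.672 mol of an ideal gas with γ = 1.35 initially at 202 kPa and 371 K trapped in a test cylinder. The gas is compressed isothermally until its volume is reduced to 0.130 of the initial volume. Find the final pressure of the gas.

1550 kPa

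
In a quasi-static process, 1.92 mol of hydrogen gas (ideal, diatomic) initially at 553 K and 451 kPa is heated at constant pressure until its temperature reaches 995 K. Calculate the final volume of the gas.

35.2 L

V₁ = nRT₁/P₁ = 1.92×8.314×553/451 = 19.6 L.
Isobaric: P stays 451 kPa; V/T = const ⇒ T₂ = 995 K, V₂ = 35.2 L.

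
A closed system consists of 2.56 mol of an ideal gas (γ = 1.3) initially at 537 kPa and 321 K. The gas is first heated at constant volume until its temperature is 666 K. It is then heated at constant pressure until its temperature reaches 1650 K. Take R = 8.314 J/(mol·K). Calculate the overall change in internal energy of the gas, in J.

94300 J

V₁ = nRT₁/P₁ = 2.56×8.314×321/537 = 12.7 L.
Step 1 — Isochoric: V stays 12.7 L; P/T = const ⇒ T₂ = 666 K, P₂ = 1110 kPa.
W = 0 (no volume change).
ΔU = nCvΔT = 2.56×27.7×(666−321) = 24500 J.
Q = ΔU = 24500 J.
State after step 1: P = 1110 kPa, V = 12.7 L, T = 666 K.
Step 2 — Isobaric: P stays 1110 kPa; V/T = const ⇒ T₂ = 1650 K, V₂ = 31.5 L.
W = PΔV = 1110×(31.5−12.7) kPa·L = 20900 J.
ΔU = nCvΔT = 2.56×27.7×(1650−666) = 69800 J.
Q = ΔU + W = nCpΔT = 90800 J.
Net over both steps: W = 20900 J, Q = 115000 J, ΔU = 94300 J.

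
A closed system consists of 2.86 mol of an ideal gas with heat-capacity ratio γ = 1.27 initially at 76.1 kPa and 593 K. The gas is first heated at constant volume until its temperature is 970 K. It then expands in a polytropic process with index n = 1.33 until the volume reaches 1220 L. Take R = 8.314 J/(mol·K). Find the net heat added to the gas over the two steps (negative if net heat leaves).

V₁ = nRT₁/P₁ = 2.86×8.314×593/76.1 = 185 L.
Step 1 — Isochoric: V stays 185 L; P/T = const ⇒ T₂ = 970 K, P₂ = 124 kPa.
W = 0 (no volume change).
ΔU = nCvΔT = 2.86×30.8×(970−593) = 33200 J.
Q = ΔU = 33200 J.
State after step 1: P = 124 kPa, V = 185 L, T = 970 K.
Step 2 — Polytropic n=1.33: T₂ = T₁(V₁/V₂)^(n−1) = 970×(0.152)^0.33 = 521 K; P₂ = P₁(V₁/V₂)^n = 10.2 kPa.
W = (P₁V₁−P₂V₂)/(n−1) = (124×185−10.2×1220)/0.33 = 32400 J.
ΔU = nCvΔT = 2.86×30.8×(521−970) = -39600 J.
Q = ΔU + W = -7190 J.
Net over both steps: W = 32400 J, Q = 26000 J, ΔU = -6360 J.

26000 J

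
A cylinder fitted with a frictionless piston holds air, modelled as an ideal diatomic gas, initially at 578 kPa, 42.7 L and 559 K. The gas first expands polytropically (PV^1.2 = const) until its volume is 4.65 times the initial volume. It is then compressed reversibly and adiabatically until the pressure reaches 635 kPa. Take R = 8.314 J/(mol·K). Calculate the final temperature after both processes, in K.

715 K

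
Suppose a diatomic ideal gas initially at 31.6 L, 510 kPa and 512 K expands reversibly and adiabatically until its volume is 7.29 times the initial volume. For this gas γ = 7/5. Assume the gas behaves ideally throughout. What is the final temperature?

231 K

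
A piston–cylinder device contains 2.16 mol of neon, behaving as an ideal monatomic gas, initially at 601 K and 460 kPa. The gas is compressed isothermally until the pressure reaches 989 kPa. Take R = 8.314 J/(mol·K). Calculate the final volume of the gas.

V₁ = nRT₁/P₁ = 2.16×8.314×601/460 = 23.5 L.
Isothermal: T stays 601 K; PV = const ⇒ V₂ = 10.9 L, P₂ = 989 kPa.

10.9 L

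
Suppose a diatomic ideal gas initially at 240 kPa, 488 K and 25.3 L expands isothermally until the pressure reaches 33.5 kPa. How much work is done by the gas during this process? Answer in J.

n = P₁V₁/(RT₁) = 240×25.3/(8.314×488) = 1.50 mol.
Isothermal: T stays 488 K; PV = const ⇒ V₂ = 181 L, P₂ = 33.5 kPa.
W = nRT ln(V₂/V₁) = 1.50×8.314×488×ln(7.16) = 12000 J.

12000 J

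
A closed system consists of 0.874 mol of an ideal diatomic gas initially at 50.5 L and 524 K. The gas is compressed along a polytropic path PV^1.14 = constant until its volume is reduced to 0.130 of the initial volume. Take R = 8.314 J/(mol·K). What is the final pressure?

772 kPa

P₁ = nRT₁/V₁ = 0.874×8.314×524/50.5 = 75.4 kPa.
Polytropic n=1.14: T₂ = T₁(V₁/V₂)^(n−1) = 524×(7.69)^0.14 = 697 K; P₂ = P₁(V₁/V₂)^n = 772 kPa.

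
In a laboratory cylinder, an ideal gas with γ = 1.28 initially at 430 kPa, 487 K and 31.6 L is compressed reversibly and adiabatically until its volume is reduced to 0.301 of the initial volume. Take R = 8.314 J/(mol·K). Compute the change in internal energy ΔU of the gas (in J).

n = P₁V₁/(RT₁) = 430×31.6/(8.314×487) = 3.36 mol.
Adiabatic: TV^(γ−1) = const ⇒ T₂ = 487×(3.32)^0.280 = 682 K; PV^γ = const ⇒ P₂ = 2000 kPa.
For an ideal gas ΔU = nCvΔT with Cv = R/(γ−1) = 29.7 J/(mol·K).
ΔU = 3.36×29.7×(682−487) = 19400 J.

19400 J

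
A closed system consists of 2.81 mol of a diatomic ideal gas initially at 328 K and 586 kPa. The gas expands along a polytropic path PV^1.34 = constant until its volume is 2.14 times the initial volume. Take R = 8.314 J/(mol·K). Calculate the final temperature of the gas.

V₁ = nRT₁/P₁ = 2.81×8.314×328/586 = 13.1 L.
Polytropic n=1.34: T₂ = T₁(V₁/V₂)^(n−1) = 328×(0.467)^0.34 = 253 K; P₂ = P₁(V₁/V₂)^n = 211 kPa.

253 K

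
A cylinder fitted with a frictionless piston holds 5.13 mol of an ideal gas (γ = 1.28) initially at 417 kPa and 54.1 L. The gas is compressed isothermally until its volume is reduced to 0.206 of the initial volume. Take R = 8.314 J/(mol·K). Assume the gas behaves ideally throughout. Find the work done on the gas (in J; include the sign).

35600 J

T₁ = P₁V₁/(nR) = 417×54.1/(5.13×8.314) = 529 K.
Isothermal: T stays 529 K; PV = const ⇒ V₂ = 11.1 L, P₂ = 2020 kPa.
W = nRT ln(V₂/V₁) = 5.13×8.314×529×ln(0.206) = -35600 J.
Work done on the gas = −W_by = 35600 J.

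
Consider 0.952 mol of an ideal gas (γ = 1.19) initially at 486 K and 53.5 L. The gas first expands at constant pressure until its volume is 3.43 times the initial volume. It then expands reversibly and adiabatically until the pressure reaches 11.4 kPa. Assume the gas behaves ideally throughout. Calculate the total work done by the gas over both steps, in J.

27000 J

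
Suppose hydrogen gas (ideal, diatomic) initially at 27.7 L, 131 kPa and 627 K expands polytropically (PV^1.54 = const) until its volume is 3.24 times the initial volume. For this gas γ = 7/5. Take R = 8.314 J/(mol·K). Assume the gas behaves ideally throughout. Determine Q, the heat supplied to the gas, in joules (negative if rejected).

n = P₁V₁/(RT₁) = 131×27.7/(8.314×627) = 0.696 mol.
Polytropic n=1.54: T₂ = T₁(V₁/V₂)^(n−1) = 627×(0.309)^0.54 = 332 K; P₂ = P₁(V₁/V₂)^n = 21.4 kPa.
W = (P₁V₁−P₂V₂)/(n−1) = (131×27.7−21.4×89.7)/0.54 = 3160 J.
ΔU = nCvΔT = 0.696×20.8×(332−627) = -4260 J.
Q = ΔU + W = -1110 J.

-1110 J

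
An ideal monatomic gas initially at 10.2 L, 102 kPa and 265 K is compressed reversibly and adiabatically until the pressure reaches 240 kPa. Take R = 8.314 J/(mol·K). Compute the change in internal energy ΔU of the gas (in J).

637 J

n = P₁V₁/(RT₁) = 102×10.2/(8.314×265) = 0.472 mol.
Adiabatic: T₂/T₁ = (P₂/P₁)^((γ−1)/γ) ⇒ T₂ = 265×(2.35)^0.400 = 373 K; V₂ = 6.10 L.
For an ideal gas ΔU = nCvΔT with Cv = (3/2)R = 12.5 J/(mol·K).
ΔU = 0.472×12.5×(373−265) = 637 J.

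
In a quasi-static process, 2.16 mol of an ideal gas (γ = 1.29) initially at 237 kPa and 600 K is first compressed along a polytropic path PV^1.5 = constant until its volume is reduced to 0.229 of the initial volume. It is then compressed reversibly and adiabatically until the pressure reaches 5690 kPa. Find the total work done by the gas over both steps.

-42300 J

V₁ = nRT₁/P₁ = 2.16×8.314×600/237 = 45.5 L.
Step 1 — Polytropic n=1.5: T₂ = T₁(V₁/V₂)^(n−1) = 600×(4.37)^0.50 = 1250 K; P₂ = P₁(V₁/V₂)^n = 2160 kPa.
W = (P₁V₁−P₂V₂)/(n−1) = (237×45.5−2160×10.4)/0.50 = -23500 J.
ΔU = nCvΔT = 2.16×28.7×(1250−600) = 40500 J.
Q = ΔU + W = 17000 J.
State after step 1: P = 2160 kPa, V = 10.4 L, T = 1250 K.
Step 2 — Adiabatic: T₂/T₁ = (P₂/P₁)^((γ−1)/γ) ⇒ T₂ = 1250×(2.63)^0.225 = 1560 K; V₂ = 4.92 L.
ΔU = nCvΔT = 2.16×28.7×(1560−1250) = 18900 J.
Q = 0 for an adiabatic process, so W = −ΔU = -18900 J.
Net over both steps: W = -42300 J, Q = 17000 J, ΔU = 59300 J.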